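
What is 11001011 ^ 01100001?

XOR: 1 when bits differ
  11001011
^ 01100001
----------
  10101010
Decimal: 203 ^ 97 = 170



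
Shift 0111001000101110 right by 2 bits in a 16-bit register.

Original: 0111001000101110 (decimal 29230)
Shift right by 2 positions
Drop the 2 low bits; fill with zeros on the left
Result: 0001110010001011 (decimal 7307)
Equivalent: 29230 >> 2 = 29230 ÷ 2^2 = 7307



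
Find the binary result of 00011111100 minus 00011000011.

Method 1 - Direct subtraction (column by column from the right: bit − bit − borrow-in; if negative, add 2 and borrow 1 from the next column):
borrow: 00000000110
        00011111100
-       00011000011
-------------------
        00000111001

Method 2 - Add two's complement:
Two's complement of 00011000011: invert → 11100111100, add 1 → 11100111101
  00011111100
+ 11100111101
-------------
 100000111001  (end carry out of the top bit = 1)
Discarding the end carry: 00000111001
Decimal check:
  00011111100 = 128 + 64 + 32 + 16 + 8 + 4 = 252
  00011000011 = 128 + 64 + 2 + 1 = 195
  252 - 195 = 57, and 00000111001 = 32 + 16 + 8 + 1 = 57 ✓



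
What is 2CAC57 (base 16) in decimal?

Expand by place value (powers of 16):
Digit values: C = 12, A = 10
2CAC57 = 2 × 16^5 + 12 × 16^4 + 10 × 16^3 + 12 × 16^2 + 5 × 16^1 + 7 × 16^0
= 2 × 1048576 + 12 × 65536 + 10 × 4096 + 12 × 256 + 5 × 16 + 7 × 1
= 2097152 + 786432 + 40960 + 3072 + 80 + 7
= 2927703



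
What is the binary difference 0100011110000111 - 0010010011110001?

Method 1 - Direct subtraction (column by column from the right: bit − bit − borrow-in; if negative, add 2 and borrow 1 from the next column):
borrow: 0100000111100000
        0100011110000111
-       0010010011110001
------------------------
        0010001010010110

Method 2 - Add two's complement:
Two's complement of 0010010011110001: invert → 1101101100001110, add 1 → 1101101100001111
  0100011110000111
+ 1101101100001111
------------------
 10010001010010110  (end carry out of the top bit = 1)
Discarding the end carry: 0010001010010110
Decimal check:
  0100011110000111 = 16384 + 1024 + 512 + 256 + 128 + 4 + 2 + 1 = 18311
  0010010011110001 = 8192 + 1024 + 128 + 64 + 32 + 16 + 1 = 9457
  18311 - 9457 = 8854, and 0010001010010110 = 8192 + 512 + 128 + 16 + 4 + 2 = 8854 ✓



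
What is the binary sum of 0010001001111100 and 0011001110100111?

Add column by column from the right: bit + bit + carry-in; write the sum mod 2, carry 1 when the sum is 2 or 3.
carry:  0100011111111000
        0010001001111100
+       0011001110100111
------------------------
       00101011000100011
(the carry out of the leftmost column, 0, becomes the leading bit)
Decimal check:
  0010001001111100 = 8192 + 512 + 64 + 32 + 16 + 8 + 4 = 8828
  0011001110100111 = 8192 + 4096 + 512 + 256 + 128 + 32 + 4 + 2 + 1 = 13223
  8828 + 13223 = 22051, and 00101011000100011 = 16384 + 4096 + 1024 + 512 + 32 + 2 + 1 = 22051 ✓



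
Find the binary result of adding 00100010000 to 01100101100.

Add column by column from the right: bit + bit + carry-in; write the sum mod 2, carry 1 when the sum is 2 or 3.
carry:  11000000000
        00100010000
+       01100101100
-------------------
       010000111100
(the carry out of the leftmost column, 0, becomes the leading bit)
Decimal check:
  00100010000 = 256 + 16 = 272
  01100101100 = 512 + 256 + 32 + 8 + 4 = 812
  272 + 812 = 1084, and 010000111100 = 1024 + 32 + 16 + 8 + 4 = 1084 ✓



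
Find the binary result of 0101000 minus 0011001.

Method 1 - Direct subtraction (column by column from the right: bit − bit − borrow-in; if negative, add 2 and borrow 1 from the next column):
borrow: 0111110
        0101000
-       0011001
---------------
        0001111

Method 2 - Add two's complement:
Two's complement of 0011001: invert → 1100110, add 1 → 1100111
  0101000
+ 1100111
---------
 10001111  (end carry out of the top bit = 1)
Discarding the end carry: 0001111
Decimal check:
  0101000 = 32 + 8 = 40
  0011001 = 16 + 8 + 1 = 25
  40 - 25 = 15, and 0001111 = 8 + 4 + 2 + 1 = 15 ✓



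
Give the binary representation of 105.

Using repeated division by 2:
105 ÷ 2 = 52 remainder 1
52 ÷ 2 = 26 remainder 0
26 ÷ 2 = 13 remainder 0
13 ÷ 2 = 6 remainder 1
6 ÷ 2 = 3 remainder 0
3 ÷ 2 = 1 remainder 1
1 ÷ 2 = 0 remainder 1
Reading remainders bottom to top: 1101001



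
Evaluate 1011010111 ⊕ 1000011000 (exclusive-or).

XOR: 1 when bits differ
  1011010111
^ 1000011000
------------
  0011001111
Decimal: 727 ^ 536 = 207



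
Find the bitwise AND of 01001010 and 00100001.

AND: 1 only when both bits are 1
  01001010
& 00100001
----------
  00000000
Decimal: 74 & 33 = 0



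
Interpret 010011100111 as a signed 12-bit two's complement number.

Binary: 010011100111
Sign bit: 0 (non-negative)
Read directly as an unsigned value:
010011100111 = 1024 + 128 + 64 + 32 + 4 + 2 + 1 = 1255
Value: 1255



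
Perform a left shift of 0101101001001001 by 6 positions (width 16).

Original: 0101101001001001 (decimal 23113)
Shift left by 6 positions
Append 6 zeros on the right and drop the 6 high bits that overflow the 16-bit width
Result: 1001001001000000 (decimal 37440)
Equivalent: 23113 << 6 = 23113 × 2^6 = 1479232, truncated to 16 bits = 37440



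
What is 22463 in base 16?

Using repeated division by 16 (digits 10–15 are A–F):
22463 ÷ 16 = 1403 remainder 15 (F)
1403 ÷ 16 = 87 remainder 11 (B)
87 ÷ 16 = 5 remainder 7
5 ÷ 16 = 0 remainder 5
Reading remainders bottom to top: 57BF



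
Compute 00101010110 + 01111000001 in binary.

Add column by column from the right: bit + bit + carry-in; write the sum mod 2, carry 1 when the sum is 2 or 3.
carry:  11110000000
        00101010110
+       01111000001
-------------------
       010100010111
(the carry out of the leftmost column, 0, becomes the leading bit)
Decimal check:
  00101010110 = 256 + 64 + 16 + 4 + 2 = 342
  01111000001 = 512 + 256 + 128 + 64 + 1 = 961
  342 + 961 = 1303, and 010100010111 = 1024 + 256 + 16 + 4 + 2 + 1 = 1303 ✓



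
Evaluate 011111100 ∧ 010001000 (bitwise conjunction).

AND: 1 only when both bits are 1
  011111100
& 010001000
-----------
  010001000
Decimal: 252 & 136 = 136



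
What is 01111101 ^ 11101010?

XOR: 1 when bits differ
  01111101
^ 11101010
----------
  10010111
Decimal: 125 ^ 234 = 151



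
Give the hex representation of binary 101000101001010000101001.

Group into 4-bit nibbles from right:
  1010 = A
  0010 = 2
  1001 = 9
  0100 = 4
  0010 = 2
  1001 = 9
Result: A29429



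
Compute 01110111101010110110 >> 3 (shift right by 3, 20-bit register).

Original: 01110111101010110110 (decimal 490166)
Shift right by 3 positions
Drop the 3 low bits; fill with zeros on the left
Result: 00001110111101010110 (decimal 61270)
Equivalent: 490166 >> 3 = 490166 ÷ 2^3 = 61270



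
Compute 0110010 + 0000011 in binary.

Add column by column from the right: bit + bit + carry-in; write the sum mod 2, carry 1 when the sum is 2 or 3.
carry:  0000100
        0110010
+       0000011
---------------
       00110101
(the carry out of the leftmost column, 0, becomes the leading bit)
Decimal check:
  0110010 = 32 + 16 + 2 = 50
  0000011 = 2 + 1 = 3
  50 + 3 = 53, and 00110101 = 32 + 16 + 4 + 1 = 53 ✓



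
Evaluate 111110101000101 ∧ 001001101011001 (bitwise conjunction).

AND: 1 only when both bits are 1
  111110101000101
& 001001101011001
-----------------
  001000101000001
Decimal: 32069 & 4953 = 4417



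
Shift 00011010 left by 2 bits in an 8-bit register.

Original: 00011010 (decimal 26)
Shift left by 2 positions
Append 2 zeros on the right
Result: 01101000 (decimal 104)
Equivalent: 26 << 2 = 26 × 2^2 = 104



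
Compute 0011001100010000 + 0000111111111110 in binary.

Add column by column from the right: bit + bit + carry-in; write the sum mod 2, carry 1 when the sum is 2 or 3.
carry:  0111111111100000
        0011001100010000
+       0000111111111110
------------------------
       00100001100001110
(the carry out of the leftmost column, 0, becomes the leading bit)
Decimal check:
  0011001100010000 = 8192 + 4096 + 512 + 256 + 16 = 13072
  0000111111111110 = 2048 + 1024 + 512 + 256 + 128 + 64 + 32 + 16 + 8 + 4 + 2 = 4094
  13072 + 4094 = 17166, and 00100001100001110 = 16384 + 512 + 256 + 8 + 4 + 2 = 17166 ✓



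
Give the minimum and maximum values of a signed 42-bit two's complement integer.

For 42-bit two's complement:
Minimum: -2^41 = -2199023255552
Maximum: 2^41 - 1 = 2199023255551



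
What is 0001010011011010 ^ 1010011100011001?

XOR: 1 when bits differ
  0001010011011010
^ 1010011100011001
------------------
  1011001111000011
Decimal: 5338 ^ 42777 = 46019



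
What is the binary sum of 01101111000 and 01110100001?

Add column by column from the right: bit + bit + carry-in; write the sum mod 2, carry 1 when the sum is 2 or 3.
carry:  11111000000
        01101111000
+       01110100001
-------------------
       011100011001
(the carry out of the leftmost column, 0, becomes the leading bit)
Decimal check:
  01101111000 = 512 + 256 + 64 + 32 + 16 + 8 = 888
  01110100001 = 512 + 256 + 128 + 32 + 1 = 929
  888 + 929 = 1817, and 011100011001 = 1024 + 512 + 256 + 16 + 8 + 1 = 1817 ✓



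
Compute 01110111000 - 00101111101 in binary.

Method 1 - Direct subtraction (column by column from the right: bit − bit − borrow-in; if negative, add 2 and borrow 1 from the next column):
borrow: 00011111110
        01110111000
-       00101111101
-------------------
        01000111011

Method 2 - Add two's complement:
Two's complement of 00101111101: invert → 11010000010, add 1 → 11010000011
  01110111000
+ 11010000011
-------------
 101000111011  (end carry out of the top bit = 1)
Discarding the end carry: 01000111011
Decimal check:
  01110111000 = 512 + 256 + 128 + 32 + 16 + 8 = 952
  00101111101 = 256 + 64 + 32 + 16 + 8 + 4 + 1 = 381
  952 - 381 = 571, and 01000111011 = 512 + 32 + 16 + 8 + 2 + 1 = 571 ✓



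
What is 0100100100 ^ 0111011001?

XOR: 1 when bits differ
  0100100100
^ 0111011001
------------
  0011111101
Decimal: 292 ^ 473 = 253



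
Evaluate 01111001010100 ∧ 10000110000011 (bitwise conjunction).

AND: 1 only when both bits are 1
  01111001010100
& 10000110000011
----------------
  00000000000000
Decimal: 7764 & 8579 = 0



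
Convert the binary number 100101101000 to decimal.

Sum of powers of 2 for each 1-bit:
2^3 + 2^5 + 2^6 + 2^8 + 2^11
= 8 + 32 + 64 + 256 + 2048
= 2408



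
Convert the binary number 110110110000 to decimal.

Sum of powers of 2 for each 1-bit:
2^4 + 2^5 + 2^7 + 2^8 + 2^10 + 2^11
= 16 + 32 + 128 + 256 + 1024 + 2048
= 3504



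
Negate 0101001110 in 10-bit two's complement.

Original: 0101001110
Step 1 - Invert all bits: 1010110001
Step 2 - Add 1: 1010110010
Verification: 0101001110 + 1010110010 = 10000000000; discarding the end carry (carry out of the top bit) leaves the 10-bit value 0000000000, as required for x + (-x)



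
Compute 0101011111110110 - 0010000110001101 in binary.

Method 1 - Direct subtraction (column by column from the right: bit − bit − borrow-in; if negative, add 2 and borrow 1 from the next column):
borrow: 0100000000010010
        0101011111110110
-       0010000110001101
------------------------
        0011011001101001

Method 2 - Add two's complement:
Two's complement of 0010000110001101: invert → 1101111001110010, add 1 → 1101111001110011
  0101011111110110
+ 1101111001110011
------------------
 10011011001101001  (end carry out of the top bit = 1)
Discarding the end carry: 0011011001101001
Decimal check:
  0101011111110110 = 16384 + 4096 + 1024 + 512 + 256 + 128 + 64 + 32 + 16 + 4 + 2 = 22518
  0010000110001101 = 8192 + 256 + 128 + 8 + 4 + 1 = 8589
  22518 - 8589 = 13929, and 0011011001101001 = 8192 + 4096 + 1024 + 512 + 64 + 32 + 8 + 1 = 13929 ✓



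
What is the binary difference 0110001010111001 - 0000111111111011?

Method 1 - Direct subtraction (column by column from the right: bit − bit − borrow-in; if negative, add 2 and borrow 1 from the next column):
borrow: 0011111111111100
        0110001010111001
-       0000111111111011
------------------------
        0101001010111110

Method 2 - Add two's complement:
Two's complement of 0000111111111011: invert → 1111000000000100, add 1 → 1111000000000101
  0110001010111001
+ 1111000000000101
------------------
 10101001010111110  (end carry out of the top bit = 1)
Discarding the end carry: 0101001010111110
Decimal check:
  0110001010111001 = 16384 + 8192 + 512 + 128 + 32 + 16 + 8 + 1 = 25273
  0000111111111011 = 2048 + 1024 + 512 + 256 + 128 + 64 + 32 + 16 + 8 + 2 + 1 = 4091
  25273 - 4091 = 21182, and 0101001010111110 = 16384 + 4096 + 512 + 128 + 32 + 16 + 8 + 4 + 2 = 21182 ✓



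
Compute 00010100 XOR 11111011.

XOR: 1 when bits differ
  00010100
^ 11111011
----------
  11101111
Decimal: 20 ^ 251 = 239



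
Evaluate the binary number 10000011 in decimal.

Sum of powers of 2 for each 1-bit:
2^0 + 2^1 + 2^7
= 1 + 2 + 128
= 131



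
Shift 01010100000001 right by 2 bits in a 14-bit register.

Original: 01010100000001 (decimal 5377)
Shift right by 2 positions
Drop the 2 low bits; fill with zeros on the left
Result: 00010101000000 (decimal 1344)
Equivalent: 5377 >> 2 = 5377 ÷ 2^2 = 1344



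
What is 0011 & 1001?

AND: 1 only when both bits are 1
  0011
& 1001
------
  0001
Decimal: 3 & 9 = 1



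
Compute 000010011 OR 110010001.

OR: 1 when either bit is 1
  000010011
| 110010001
-----------
  110010011
Decimal: 19 | 401 = 403



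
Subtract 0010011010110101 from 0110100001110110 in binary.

Method 1 - Direct subtraction (column by column from the right: bit − bit − borrow-in; if negative, add 2 and borrow 1 from the next column):
borrow: 0000111100000010
        0110100001110110
-       0010011010110101
------------------------
        0100000111000001

Method 2 - Add two's complement:
Two's complement of 0010011010110101: invert → 1101100101001010, add 1 → 1101100101001011
  0110100001110110
+ 1101100101001011
------------------
 10100000111000001  (end carry out of the top bit = 1)
Discarding the end carry: 0100000111000001
Decimal check:
  0110100001110110 = 16384 + 8192 + 2048 + 64 + 32 + 16 + 4 + 2 = 26742
  0010011010110101 = 8192 + 1024 + 512 + 128 + 32 + 16 + 4 + 1 = 9909
  26742 - 9909 = 16833, and 0100000111000001 = 16384 + 256 + 128 + 64 + 1 = 16833 ✓



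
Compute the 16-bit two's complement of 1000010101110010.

Original (sign bit 1, negative): 1000010101110010
Step 1 - Invert all bits: 0111101010001101
Step 2 - Add 1: 0111101010001110
Verification: 1000010101110010 + 0111101010001110 = 10000000000000000; discarding the end carry (carry out of the top bit) leaves the 16-bit value 0000000000000000, as required for x + (-x)



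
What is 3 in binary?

Using repeated division by 2:
3 ÷ 2 = 1 remainder 1
1 ÷ 2 = 0 remainder 1
Reading remainders bottom to top: 11



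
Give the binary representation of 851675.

Using repeated division by 2:
851675 ÷ 2 = 425837 remainder 1
425837 ÷ 2 = 212918 remainder 1
212918 ÷ 2 = 106459 remainder 0
106459 ÷ 2 = 53229 remainder 1
53229 ÷ 2 = 26614 remainder 1
26614 ÷ 2 = 13307 remainder 0
13307 ÷ 2 = 6653 remainder 1
6653 ÷ 2 = 3326 remainder 1
3326 ÷ 2 = 1663 remainder 0
1663 ÷ 2 = 831 remainder 1
831 ÷ 2 = 415 remainder 1
415 ÷ 2 = 207 remainder 1
207 ÷ 2 = 103 remainder 1
103 ÷ 2 = 51 remainder 1
51 ÷ 2 = 25 remainder 1
25 ÷ 2 = 12 remainder 1
12 ÷ 2 = 6 remainder 0
6 ÷ 2 = 3 remainder 0
3 ÷ 2 = 1 remainder 1
1 ÷ 2 = 0 remainder 1
Reading remainders bottom to top: 11001111111011011011



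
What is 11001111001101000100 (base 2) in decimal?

Sum of powers of 2 for each 1-bit:
2^2 + 2^6 + 2^8 + 2^9 + 2^12 + 2^13 + 2^14 + 2^15 + 2^18 + 2^19
= 4 + 64 + 256 + 512 + 4096 + 8192 + 16384 + 32768 + 262144 + 524288
= 848708



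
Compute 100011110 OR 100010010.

OR: 1 when either bit is 1
  100011110
| 100010010
-----------
  100011110
Decimal: 286 | 274 = 286



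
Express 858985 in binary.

Using repeated division by 2:
858985 ÷ 2 = 429492 remainder 1
429492 ÷ 2 = 214746 remainder 0
214746 ÷ 2 = 107373 remainder 0
107373 ÷ 2 = 53686 remainder 1
53686 ÷ 2 = 26843 remainder 0
26843 ÷ 2 = 13421 remainder 1
13421 ÷ 2 = 6710 remainder 1
6710 ÷ 2 = 3355 remainder 0
3355 ÷ 2 = 1677 remainder 1
1677 ÷ 2 = 838 remainder 1
838 ÷ 2 = 419 remainder 0
419 ÷ 2 = 209 remainder 1
209 ÷ 2 = 104 remainder 1
104 ÷ 2 = 52 remainder 0
52 ÷ 2 = 26 remainder 0
26 ÷ 2 = 13 remainder 0
13 ÷ 2 = 6 remainder 1
6 ÷ 2 = 3 remainder 0
3 ÷ 2 = 1 remainder 1
1 ÷ 2 = 0 remainder 1
Reading remainders bottom to top: 11010001101101101001



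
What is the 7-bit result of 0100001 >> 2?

Original: 0100001 (decimal 33)
Shift right by 2 positions
Drop the 2 low bits; fill with zeros on the left
Result: 0001000 (decimal 8)
Equivalent: 33 >> 2 = 33 ÷ 2^2 = 8



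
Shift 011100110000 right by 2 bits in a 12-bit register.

Original: 011100110000 (decimal 1840)
Shift right by 2 positions
Drop the 2 low bits; fill with zeros on the left
Result: 000111001100 (decimal 460)
Equivalent: 1840 >> 2 = 1840 ÷ 2^2 = 460



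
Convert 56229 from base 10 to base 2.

Using repeated division by 2:
56229 ÷ 2 = 28114 remainder 1
28114 ÷ 2 = 14057 remainder 0
14057 ÷ 2 = 7028 remainder 1
7028 ÷ 2 = 3514 remainder 0
3514 ÷ 2 = 1757 remainder 0
1757 ÷ 2 = 878 remainder 1
878 ÷ 2 = 439 remainder 0
439 ÷ 2 = 219 remainder 1
219 ÷ 2 = 109 remainder 1
109 ÷ 2 = 54 remainder 1
54 ÷ 2 = 27 remainder 0
27 ÷ 2 = 13 remainder 1
13 ÷ 2 = 6 remainder 1
6 ÷ 2 = 3 remainder 0
3 ÷ 2 = 1 remainder 1
1 ÷ 2 = 0 remainder 1
Reading remainders bottom to top: 1101101110100101



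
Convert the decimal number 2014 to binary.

Using repeated division by 2:
2014 ÷ 2 = 1007 remainder 0
1007 ÷ 2 = 503 remainder 1
503 ÷ 2 = 251 remainder 1
251 ÷ 2 = 125 remainder 1
125 ÷ 2 = 62 remainder 1
62 ÷ 2 = 31 remainder 0
31 ÷ 2 = 15 remainder 1
15 ÷ 2 = 7 remainder 1
7 ÷ 2 = 3 remainder 1
3 ÷ 2 = 1 remainder 1
1 ÷ 2 = 0 remainder 1
Reading remainders bottom to top: 11111011110



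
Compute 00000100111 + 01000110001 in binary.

Add column by column from the right: bit + bit + carry-in; write the sum mod 2, carry 1 when the sum is 2 or 3.
carry:  00001001110
        00000100111
+       01000110001
-------------------
       001001011000
(the carry out of the leftmost column, 0, becomes the leading bit)
Decimal check:
  00000100111 = 32 + 4 + 2 + 1 = 39
  01000110001 = 512 + 32 + 16 + 1 = 561
  39 + 561 = 600, and 001001011000 = 512 + 64 + 16 + 8 = 600 ✓



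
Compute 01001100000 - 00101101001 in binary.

Method 1 - Direct subtraction (column by column from the right: bit − bit − borrow-in; if negative, add 2 and borrow 1 from the next column):
borrow: 01111111110
        01001100000
-       00101101001
-------------------
        00011110111

Method 2 - Add two's complement:
Two's complement of 00101101001: invert → 11010010110, add 1 → 11010010111
  01001100000
+ 11010010111
-------------
 100011110111  (end carry out of the top bit = 1)
Discarding the end carry: 00011110111
Decimal check:
  01001100000 = 512 + 64 + 32 = 608
  00101101001 = 256 + 64 + 32 + 8 + 1 = 361
  608 - 361 = 247, and 00011110111 = 128 + 64 + 32 + 16 + 4 + 2 + 1 = 247 ✓



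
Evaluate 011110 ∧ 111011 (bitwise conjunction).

AND: 1 only when both bits are 1
  011110
& 111011
--------
  011010
Decimal: 30 & 59 = 26



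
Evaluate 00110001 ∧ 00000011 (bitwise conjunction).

AND: 1 only when both bits are 1
  00110001
& 00000011
----------
  00000001
Decimal: 49 & 3 = 1



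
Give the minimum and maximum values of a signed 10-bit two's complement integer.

For 10-bit two's complement:
Minimum: -2^9 = -512
Maximum: 2^9 - 1 = 511



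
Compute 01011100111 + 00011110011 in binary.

Add column by column from the right: bit + bit + carry-in; write the sum mod 2, carry 1 when the sum is 2 or 3.
carry:  00111001110
        01011100111
+       00011110011
-------------------
       001111011010
(the carry out of the leftmost column, 0, becomes the leading bit)
Decimal check:
  01011100111 = 512 + 128 + 64 + 32 + 4 + 2 + 1 = 743
  00011110011 = 128 + 64 + 32 + 16 + 2 + 1 = 243
  743 + 243 = 986, and 001111011010 = 512 + 256 + 128 + 64 + 16 + 8 + 2 = 986 ✓



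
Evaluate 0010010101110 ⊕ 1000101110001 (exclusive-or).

XOR: 1 when bits differ
  0010010101110
^ 1000101110001
---------------
  1010111011111
Decimal: 1198 ^ 4465 = 5599



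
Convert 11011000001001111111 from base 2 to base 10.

Sum of powers of 2 for each 1-bit:
2^0 + 2^1 + 2^2 + 2^3 + 2^4 + 2^5 + 2^6 + 2^9 + 2^15 + 2^16 + 2^18 + 2^19
= 1 + 2 + 4 + 8 + 16 + 32 + 64 + 512 + 32768 + 65536 + 262144 + 524288
= 885375



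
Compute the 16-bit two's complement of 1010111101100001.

Original (sign bit 1, negative): 1010111101100001
Step 1 - Invert all bits: 0101000010011110
Step 2 - Add 1: 0101000010011111
Verification: 1010111101100001 + 0101000010011111 = 10000000000000000; discarding the end carry (carry out of the top bit) leaves the 16-bit value 0000000000000000, as required for x + (-x)



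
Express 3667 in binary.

Using repeated division by 2:
3667 ÷ 2 = 1833 remainder 1
1833 ÷ 2 = 916 remainder 1
916 ÷ 2 = 458 remainder 0
458 ÷ 2 = 229 remainder 0
229 ÷ 2 = 114 remainder 1
114 ÷ 2 = 57 remainder 0
57 ÷ 2 = 28 remainder 1
28 ÷ 2 = 14 remainder 0
14 ÷ 2 = 7 remainder 0
7 ÷ 2 = 3 remainder 1
3 ÷ 2 = 1 remainder 1
1 ÷ 2 = 0 remainder 1
Reading remainders bottom to top: 111001010011



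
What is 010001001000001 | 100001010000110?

OR: 1 when either bit is 1
  010001001000001
| 100001010000110
-----------------
  110001011000111
Decimal: 8769 | 17030 = 25287



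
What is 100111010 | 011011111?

OR: 1 when either bit is 1
  100111010
| 011011111
-----------
  111111111
Decimal: 314 | 223 = 511



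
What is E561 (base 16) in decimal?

Expand by place value (powers of 16):
Digit values: E = 14
E561 = 14 × 16^3 + 5 × 16^2 + 6 × 16^1 + 1 × 16^0
= 14 × 4096 + 5 × 256 + 6 × 16 + 1 × 1
= 57344 + 1280 + 96 + 1
= 58721



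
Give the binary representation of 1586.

Using repeated division by 2:
1586 ÷ 2 = 793 remainder 0
793 ÷ 2 = 396 remainder 1
396 ÷ 2 = 198 remainder 0
198 ÷ 2 = 99 remainder 0
99 ÷ 2 = 49 remainder 1
49 ÷ 2 = 24 remainder 1
24 ÷ 2 = 12 remainder 0
12 ÷ 2 = 6 remainder 0
6 ÷ 2 = 3 remainder 0
3 ÷ 2 = 1 remainder 1
1 ÷ 2 = 0 remainder 1
Reading remainders bottom to top: 11000110010



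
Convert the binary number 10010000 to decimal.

Sum of powers of 2 for each 1-bit:
2^4 + 2^7
= 16 + 128
= 144



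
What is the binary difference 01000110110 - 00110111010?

Method 1 - Direct subtraction (column by column from the right: bit − bit − borrow-in; if negative, add 2 and borrow 1 from the next column):
borrow: 01111110000
        01000110110
-       00110111010
-------------------
        00001111100

Method 2 - Add two's complement:
Two's complement of 00110111010: invert → 11001000101, add 1 → 11001000110
  01000110110
+ 11001000110
-------------
 100001111100  (end carry out of the top bit = 1)
Discarding the end carry: 00001111100
Decimal check:
  01000110110 = 512 + 32 + 16 + 4 + 2 = 566
  00110111010 = 256 + 128 + 32 + 16 + 8 + 2 = 442
  566 - 442 = 124, and 00001111100 = 64 + 32 + 16 + 8 + 4 = 124 ✓



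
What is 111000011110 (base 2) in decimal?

Sum of powers of 2 for each 1-bit:
2^1 + 2^2 + 2^3 + 2^4 + 2^9 + 2^10 + 2^11
= 2 + 4 + 8 + 16 + 512 + 1024 + 2048
= 3614



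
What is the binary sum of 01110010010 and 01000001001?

Add column by column from the right: bit + bit + carry-in; write the sum mod 2, carry 1 when the sum is 2 or 3.
carry:  10000000000
        01110010010
+       01000001001
-------------------
       010110011011
(the carry out of the leftmost column, 0, becomes the leading bit)
Decimal check:
  01110010010 = 512 + 256 + 128 + 16 + 2 = 914
  01000001001 = 512 + 8 + 1 = 521
  914 + 521 = 1435, and 010110011011 = 1024 + 256 + 128 + 16 + 8 + 2 + 1 = 1435 ✓



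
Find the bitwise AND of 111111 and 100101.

AND: 1 only when both bits are 1
  111111
& 100101
--------
  100101
Decimal: 63 & 37 = 37



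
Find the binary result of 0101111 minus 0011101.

Method 1 - Direct subtraction (column by column from the right: bit − bit − borrow-in; if negative, add 2 and borrow 1 from the next column):
borrow: 0100000
        0101111
-       0011101
---------------
        0010010

Method 2 - Add two's complement:
Two's complement of 0011101: invert → 1100010, add 1 → 1100011
  0101111
+ 1100011
---------
 10010010  (end carry out of the top bit = 1)
Discarding the end carry: 0010010
Decimal check:
  0101111 = 32 + 8 + 4 + 2 + 1 = 47
  0011101 = 16 + 8 + 4 + 1 = 29
  47 - 29 = 18, and 0010010 = 16 + 2 = 18 ✓



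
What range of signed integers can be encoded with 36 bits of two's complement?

For 36-bit two's complement:
Minimum: -2^35 = -34359738368
Maximum: 2^35 - 1 = 34359738367



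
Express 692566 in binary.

Using repeated division by 2:
692566 ÷ 2 = 346283 remainder 0
346283 ÷ 2 = 173141 remainder 1
173141 ÷ 2 = 86570 remainder 1
86570 ÷ 2 = 43285 remainder 0
43285 ÷ 2 = 21642 remainder 1
21642 ÷ 2 = 10821 remainder 0
10821 ÷ 2 = 5410 remainder 1
5410 ÷ 2 = 2705 remainder 0
2705 ÷ 2 = 1352 remainder 1
1352 ÷ 2 = 676 remainder 0
676 ÷ 2 = 338 remainder 0
338 ÷ 2 = 169 remainder 0
169 ÷ 2 = 84 remainder 1
84 ÷ 2 = 42 remainder 0
42 ÷ 2 = 21 remainder 0
21 ÷ 2 = 10 remainder 1
10 ÷ 2 = 5 remainder 0
5 ÷ 2 = 2 remainder 1
2 ÷ 2 = 1 remainder 0
1 ÷ 2 = 0 remainder 1
Reading remainders bottom to top: 10101001000101010110



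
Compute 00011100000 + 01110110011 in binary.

Add column by column from the right: bit + bit + carry-in; write the sum mod 2, carry 1 when the sum is 2 or 3.
carry:  11111000000
        00011100000
+       01110110011
-------------------
       010010010011
(the carry out of the leftmost column, 0, becomes the leading bit)
Decimal check:
  00011100000 = 128 + 64 + 32 = 224
  01110110011 = 512 + 256 + 128 + 32 + 16 + 2 + 1 = 947
  224 + 947 = 1171, and 010010010011 = 1024 + 128 + 16 + 2 + 1 = 1171 ✓



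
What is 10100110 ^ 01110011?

XOR: 1 when bits differ
  10100110
^ 01110011
----------
  11010101
Decimal: 166 ^ 115 = 213



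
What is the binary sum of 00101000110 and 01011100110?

Add column by column from the right: bit + bit + carry-in; write the sum mod 2, carry 1 when the sum is 2 or 3.
carry:  11110001100
        00101000110
+       01011100110
-------------------
       010000101100
(the carry out of the leftmost column, 0, becomes the leading bit)
Decimal check:
  00101000110 = 256 + 64 + 4 + 2 = 326
  01011100110 = 512 + 128 + 64 + 32 + 4 + 2 = 742
  326 + 742 = 1068, and 010000101100 = 1024 + 32 + 8 + 4 = 1068 ✓



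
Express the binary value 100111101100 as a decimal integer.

Sum of powers of 2 for each 1-bit:
2^2 + 2^3 + 2^5 + 2^6 + 2^7 + 2^8 + 2^11
= 4 + 8 + 32 + 64 + 128 + 256 + 2048
= 2540



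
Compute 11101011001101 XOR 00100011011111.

XOR: 1 when bits differ
  11101011001101
^ 00100011011111
----------------
  11001000010010
Decimal: 15053 ^ 2271 = 12818



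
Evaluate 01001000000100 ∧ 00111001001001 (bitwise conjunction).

AND: 1 only when both bits are 1
  01001000000100
& 00111001001001
----------------
  00001000000000
Decimal: 4612 & 3657 = 512



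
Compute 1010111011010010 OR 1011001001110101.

OR: 1 when either bit is 1
  1010111011010010
| 1011001001110101
------------------
  1011111011110111
Decimal: 44754 | 45685 = 48887



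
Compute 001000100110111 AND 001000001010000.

AND: 1 only when both bits are 1
  001000100110111
& 001000001010000
-----------------
  001000000010000
Decimal: 4407 & 4176 = 4112



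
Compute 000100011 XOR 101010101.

XOR: 1 when bits differ
  000100011
^ 101010101
-----------
  101110110
Decimal: 35 ^ 341 = 374



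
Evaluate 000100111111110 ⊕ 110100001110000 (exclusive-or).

XOR: 1 when bits differ
  000100111111110
^ 110100001110000
-----------------
  110000110001110
Decimal: 2558 ^ 26736 = 24974



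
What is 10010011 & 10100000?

AND: 1 only when both bits are 1
  10010011
& 10100000
----------
  10000000
Decimal: 147 & 160 = 128



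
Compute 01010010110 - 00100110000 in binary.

Method 1 - Direct subtraction (column by column from the right: bit − bit − borrow-in; if negative, add 2 and borrow 1 from the next column):
borrow: 01011000000
        01010010110
-       00100110000
-------------------
        00101100110

Method 2 - Add two's complement:
Two's complement of 00100110000: invert → 11011001111, add 1 → 11011010000
  01010010110
+ 11011010000
-------------
 100101100110  (end carry out of the top bit = 1)
Discarding the end carry: 00101100110
Decimal check:
  01010010110 = 512 + 128 + 16 + 4 + 2 = 662
  00100110000 = 256 + 32 + 16 = 304
  662 - 304 = 358, and 00101100110 = 256 + 64 + 32 + 4 + 2 = 358 ✓



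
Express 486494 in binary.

Using repeated division by 2:
486494 ÷ 2 = 243247 remainder 0
243247 ÷ 2 = 121623 remainder 1
121623 ÷ 2 = 60811 remainder 1
60811 ÷ 2 = 30405 remainder 1
30405 ÷ 2 = 15202 remainder 1
15202 ÷ 2 = 7601 remainder 0
7601 ÷ 2 = 3800 remainder 1
3800 ÷ 2 = 1900 remainder 0
1900 ÷ 2 = 950 remainder 0
950 ÷ 2 = 475 remainder 0
475 ÷ 2 = 237 remainder 1
237 ÷ 2 = 118 remainder 1
118 ÷ 2 = 59 remainder 0
59 ÷ 2 = 29 remainder 1
29 ÷ 2 = 14 remainder 1
14 ÷ 2 = 7 remainder 0
7 ÷ 2 = 3 remainder 1
3 ÷ 2 = 1 remainder 1
1 ÷ 2 = 0 remainder 1
Reading remainders bottom to top: 1110110110001011110



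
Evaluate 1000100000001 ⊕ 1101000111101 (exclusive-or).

XOR: 1 when bits differ
  1000100000001
^ 1101000111101
---------------
  0101100111100
Decimal: 4353 ^ 6717 = 2876



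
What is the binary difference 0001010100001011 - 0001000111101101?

Method 1 - Direct subtraction (column by column from the right: bit − bit − borrow-in; if negative, add 2 and borrow 1 from the next column):
borrow: 0000011111111000
        0001010100001011
-       0001000111101101
------------------------
        0000001100011110

Method 2 - Add two's complement:
Two's complement of 0001000111101101: invert → 1110111000010010, add 1 → 1110111000010011
  0001010100001011
+ 1110111000010011
------------------
 10000001100011110  (end carry out of the top bit = 1)
Discarding the end carry: 0000001100011110
Decimal check:
  0001010100001011 = 4096 + 1024 + 256 + 8 + 2 + 1 = 5387
  0001000111101101 = 4096 + 256 + 128 + 64 + 32 + 8 + 4 + 1 = 4589
  5387 - 4589 = 798, and 0000001100011110 = 512 + 256 + 16 + 8 + 4 + 2 = 798 ✓



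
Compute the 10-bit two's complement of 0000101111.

Original: 0000101111
Step 1 - Invert all bits: 1111010000
Step 2 - Add 1: 1111010001
Verification: 0000101111 + 1111010001 = 10000000000; discarding the end carry (carry out of the top bit) leaves the 10-bit value 0000000000, as required for x + (-x)



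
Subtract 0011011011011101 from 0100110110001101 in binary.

Method 1 - Direct subtraction (column by column from the right: bit − bit − borrow-in; if negative, add 2 and borrow 1 from the next column):
borrow: 0110110111100000
        0100110110001101
-       0011011011011101
------------------------
        0001011010110000

Method 2 - Add two's complement:
Two's complement of 0011011011011101: invert → 1100100100100010, add 1 → 1100100100100011
  0100110110001101
+ 1100100100100011
------------------
 10001011010110000  (end carry out of the top bit = 1)
Discarding the end carry: 0001011010110000
Decimal check:
  0100110110001101 = 16384 + 2048 + 1024 + 256 + 128 + 8 + 4 + 1 = 19853
  0011011011011101 = 8192 + 4096 + 1024 + 512 + 128 + 64 + 16 + 8 + 4 + 1 = 14045
  19853 - 14045 = 5808, and 0001011010110000 = 4096 + 1024 + 512 + 128 + 32 + 16 = 5808 ✓



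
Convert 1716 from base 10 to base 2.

Using repeated division by 2:
1716 ÷ 2 = 858 remainder 0
858 ÷ 2 = 429 remainder 0
429 ÷ 2 = 214 remainder 1
214 ÷ 2 = 107 remainder 0
107 ÷ 2 = 53 remainder 1
53 ÷ 2 = 26 remainder 1
26 ÷ 2 = 13 remainder 0
13 ÷ 2 = 6 remainder 1
6 ÷ 2 = 3 remainder 0
3 ÷ 2 = 1 remainder 1
1 ÷ 2 = 0 remainder 1
Reading remainders bottom to top: 11010110100



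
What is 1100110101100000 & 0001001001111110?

AND: 1 only when both bits are 1
  1100110101100000
& 0001001001111110
------------------
  0000000001100000
Decimal: 52576 & 4734 = 96



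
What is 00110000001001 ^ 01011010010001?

XOR: 1 when bits differ
  00110000001001
^ 01011010010001
----------------
  01101010011000
Decimal: 3081 ^ 5777 = 6808



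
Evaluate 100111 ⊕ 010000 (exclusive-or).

XOR: 1 when bits differ
  100111
^ 010000
--------
  110111
Decimal: 39 ^ 16 = 55



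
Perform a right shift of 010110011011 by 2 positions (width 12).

Original: 010110011011 (decimal 1435)
Shift right by 2 positions
Drop the 2 low bits; fill with zeros on the left
Result: 000101100110 (decimal 358)
Equivalent: 1435 >> 2 = 1435 ÷ 2^2 = 358



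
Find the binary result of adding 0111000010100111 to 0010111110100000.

Add column by column from the right: bit + bit + carry-in; write the sum mod 2, carry 1 when the sum is 2 or 3.
carry:  1111111101000000
        0111000010100111
+       0010111110100000
------------------------
       01010000001000111
(the carry out of the leftmost column, 0, becomes the leading bit)
Decimal check:
  0111000010100111 = 16384 + 8192 + 4096 + 128 + 32 + 4 + 2 + 1 = 28839
  0010111110100000 = 8192 + 2048 + 1024 + 512 + 256 + 128 + 32 = 12192
  28839 + 12192 = 41031, and 01010000001000111 = 32768 + 8192 + 64 + 4 + 2 + 1 = 41031 ✓



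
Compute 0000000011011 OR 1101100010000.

OR: 1 when either bit is 1
  0000000011011
| 1101100010000
---------------
  1101100011011
Decimal: 27 | 6928 = 6939



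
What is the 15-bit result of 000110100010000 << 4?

Original: 000110100010000 (decimal 3344)
Shift left by 4 positions
Append 4 zeros on the right and drop the 4 high bits that overflow the 15-bit width
Result: 101000100000000 (decimal 20736)
Equivalent: 3344 << 4 = 3344 × 2^4 = 53504, truncated to 15 bits = 20736



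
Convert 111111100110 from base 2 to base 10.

Sum of powers of 2 for each 1-bit:
2^1 + 2^2 + 2^5 + 2^6 + 2^7 + 2^8 + 2^9 + 2^10 + 2^11
= 2 + 4 + 32 + 64 + 128 + 256 + 512 + 1024 + 2048
= 4070



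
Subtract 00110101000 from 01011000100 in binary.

Method 1 - Direct subtraction (column by column from the right: bit − bit − borrow-in; if negative, add 2 and borrow 1 from the next column):
borrow: 01001110000
        01011000100
-       00110101000
-------------------
        00100011100

Method 2 - Add two's complement:
Two's complement of 00110101000: invert → 11001010111, add 1 → 11001011000
  01011000100
+ 11001011000
-------------
 100100011100  (end carry out of the top bit = 1)
Discarding the end carry: 00100011100
Decimal check:
  01011000100 = 512 + 128 + 64 + 4 = 708
  00110101000 = 256 + 128 + 32 + 8 = 424
  708 - 424 = 284, and 00100011100 = 256 + 16 + 8 + 4 = 284 ✓



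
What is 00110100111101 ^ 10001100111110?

XOR: 1 when bits differ
  00110100111101
^ 10001100111110
----------------
  10111000000011
Decimal: 3389 ^ 9022 = 11779



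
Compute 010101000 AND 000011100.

AND: 1 only when both bits are 1
  010101000
& 000011100
-----------
  000001000
Decimal: 168 & 28 = 8



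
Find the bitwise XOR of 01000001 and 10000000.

XOR: 1 when bits differ
  01000001
^ 10000000
----------
  11000001
Decimal: 65 ^ 128 = 193



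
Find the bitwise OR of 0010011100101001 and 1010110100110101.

OR: 1 when either bit is 1
  0010011100101001
| 1010110100110101
------------------
  1010111100111101
Decimal: 10025 | 44341 = 44861



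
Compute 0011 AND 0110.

AND: 1 only when both bits are 1
  0011
& 0110
------
  0010
Decimal: 3 & 6 = 2



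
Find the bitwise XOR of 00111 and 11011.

XOR: 1 when bits differ
  00111
^ 11011
-------
  11100
Decimal: 7 ^ 27 = 28



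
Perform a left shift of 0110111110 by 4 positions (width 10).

Original: 0110111110 (decimal 446)
Shift left by 4 positions
Append 4 zeros on the right and drop the 4 high bits that overflow the 10-bit width
Result: 1111100000 (decimal 992)
Equivalent: 446 << 4 = 446 × 2^4 = 7136, truncated to 10 bits = 992



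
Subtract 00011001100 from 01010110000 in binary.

Method 1 - Direct subtraction (column by column from the right: bit − bit − borrow-in; if negative, add 2 and borrow 1 from the next column):
borrow: 01110011000
        01010110000
-       00011001100
-------------------
        00111100100

Method 2 - Add two's complement:
Two's complement of 00011001100: invert → 11100110011, add 1 → 11100110100
  01010110000
+ 11100110100
-------------
 100111100100  (end carry out of the top bit = 1)
Discarding the end carry: 00111100100
Decimal check:
  01010110000 = 512 + 128 + 32 + 16 = 688
  00011001100 = 128 + 64 + 8 + 4 = 204
  688 - 204 = 484, and 00111100100 = 256 + 128 + 64 + 32 + 4 = 484 ✓



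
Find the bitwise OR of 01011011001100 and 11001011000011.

OR: 1 when either bit is 1
  01011011001100
| 11001011000011
----------------
  11011011001111
Decimal: 5836 | 12995 = 14031



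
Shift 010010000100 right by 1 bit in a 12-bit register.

Original: 010010000100 (decimal 1156)
Shift right by 1 position
Drop the 1 low bit; fill with zero on the left
Result: 001001000010 (decimal 578)
Equivalent: 1156 >> 1 = 1156 ÷ 2^1 = 578



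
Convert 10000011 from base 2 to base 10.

Sum of powers of 2 for each 1-bit:
2^0 + 2^1 + 2^7
= 1 + 2 + 128
= 131



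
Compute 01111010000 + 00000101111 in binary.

Add column by column from the right: bit + bit + carry-in; write the sum mod 2, carry 1 when the sum is 2 or 3.
carry:  00000000000
        01111010000
+       00000101111
-------------------
       001111111111
(the carry out of the leftmost column, 0, becomes the leading bit)
Decimal check:
  01111010000 = 512 + 256 + 128 + 64 + 16 = 976
  00000101111 = 32 + 8 + 4 + 2 + 1 = 47
  976 + 47 = 1023, and 001111111111 = 512 + 256 + 128 + 64 + 32 + 16 + 8 + 4 + 2 + 1 = 1023 ✓



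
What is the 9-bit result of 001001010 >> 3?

Original: 001001010 (decimal 74)
Shift right by 3 positions
Drop the 3 low bits; fill with zeros on the left
Result: 000001001 (decimal 9)
Equivalent: 74 >> 3 = 74 ÷ 2^3 = 9



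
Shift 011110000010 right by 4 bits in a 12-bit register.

Original: 011110000010 (decimal 1922)
Shift right by 4 positions
Drop the 4 low bits; fill with zeros on the left
Result: 000001111000 (decimal 120)
Equivalent: 1922 >> 4 = 1922 ÷ 2^4 = 120



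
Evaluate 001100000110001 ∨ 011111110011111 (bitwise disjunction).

OR: 1 when either bit is 1
  001100000110001
| 011111110011111
-----------------
  011111110111111
Decimal: 6193 | 16287 = 16319



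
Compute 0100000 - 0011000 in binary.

Method 1 - Direct subtraction (column by column from the right: bit − bit − borrow-in; if negative, add 2 and borrow 1 from the next column):
borrow: 0110000
        0100000
-       0011000
---------------
        0001000

Method 2 - Add two's complement:
Two's complement of 0011000: invert → 1100111, add 1 → 1101000
  0100000
+ 1101000
---------
 10001000  (end carry out of the top bit = 1)
Discarding the end carry: 0001000
Decimal check:
  0100000 = 32
  0011000 = 16 + 8 = 24
  32 - 24 = 8, and 0001000 = 8 ✓



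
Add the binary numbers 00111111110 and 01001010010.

Add column by column from the right: bit + bit + carry-in; write the sum mod 2, carry 1 when the sum is 2 or 3.
carry:  11111111100
        00111111110
+       01001010010
-------------------
       010001010000
(the carry out of the leftmost column, 0, becomes the leading bit)
Decimal check:
  00111111110 = 256 + 128 + 64 + 32 + 16 + 8 + 4 + 2 = 510
  01001010010 = 512 + 64 + 16 + 2 = 594
  510 + 594 = 1104, and 010001010000 = 1024 + 64 + 16 = 1104 ✓

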